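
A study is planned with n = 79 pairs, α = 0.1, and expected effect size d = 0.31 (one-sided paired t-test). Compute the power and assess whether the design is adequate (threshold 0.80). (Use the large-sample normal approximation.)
Power ≈ 0.93; the study is adequately powered (power ≥ 0.80)

Power calculation (paired t-test, normal approximation):
z_β = d · √n - z_α
z_β = 0.31 · √79 - 1.282
z_β = 0.31 · 8.888 - 1.282
z_β = 1.474

Power = Φ(z_β) = Φ(1.474) ≈ 0.930

Effect size d = 0.31 is small by Cohen's convention (0.2/0.5/0.8).

Threshold: power ≥ 0.80 is conventionally adequate.
Power ≈ 0.93 → the study is adequately powered (power ≥ 0.80).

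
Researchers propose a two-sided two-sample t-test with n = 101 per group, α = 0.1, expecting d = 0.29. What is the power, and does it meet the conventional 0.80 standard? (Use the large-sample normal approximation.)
Power ≈ 0.66; the study is underpowered (power < 0.80)

Power calculation (two-sample t-test, normal approximation):
z_β = d · √(n/2) - z_{α/2}
z_β = 0.29 · √(101/2) - 1.645
z_β = 0.29 · 7.106 - 1.645
z_β = 0.416

Power = Φ(z_β) = Φ(0.416) ≈ 0.661

Effect size d = 0.29 is small by Cohen's convention (0.2/0.5/0.8).

Threshold: power ≥ 0.80 is conventionally adequate.
Power ≈ 0.66 → the study is underpowered (power < 0.80).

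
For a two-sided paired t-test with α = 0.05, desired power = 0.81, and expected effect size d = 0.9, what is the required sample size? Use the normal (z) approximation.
n = 10 pairs

Sample size formula (paired t-test, normal approximation):
n = ((z_{α/2} + z_β) / d)²

z_{α/2} = 1.960 (for α = 0.05, two-sided)
z_β = 0.878 (for power = 0.81)
d = 0.9

n = ((1.960 + 0.878) / 0.9)²
n = (3.153)²
n ≈ 9.94
Round up to the next whole number: n = 10 pairs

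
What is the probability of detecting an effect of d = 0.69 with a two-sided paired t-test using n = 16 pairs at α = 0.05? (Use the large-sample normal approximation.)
Power ≈ 0.79

Power calculation (paired t-test, normal approximation):
z_β = d · √n - z_{α/2}
z_β = 0.69 · √16 - 1.960
z_β = 0.69 · 4.000 - 1.960
z_β = 0.800

Power = Φ(z_β) = Φ(0.800) ≈ 0.788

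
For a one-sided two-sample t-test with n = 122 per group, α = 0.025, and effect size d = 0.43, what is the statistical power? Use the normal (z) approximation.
Power ≈ 0.92

Power calculation (two-sample t-test, normal approximation):
z_β = d · √(n/2) - z_α
z_β = 0.43 · √(122/2) - 1.960
z_β = 0.43 · 7.810 - 1.960
z_β = 1.398

Power = Φ(z_β) = Φ(1.398) ≈ 0.919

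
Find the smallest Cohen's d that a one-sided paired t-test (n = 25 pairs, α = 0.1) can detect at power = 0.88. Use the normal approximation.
d ≈ 0.49

Minimum detectable effect (paired t-test, normal approximation):
d = (z_α + z_β) / √n
d = (1.282 + 1.175) / √25
d = 2.457 / 5.000
d ≈ 0.49

By Cohen's convention (0.2 small / 0.5 medium / 0.8 large): small effect.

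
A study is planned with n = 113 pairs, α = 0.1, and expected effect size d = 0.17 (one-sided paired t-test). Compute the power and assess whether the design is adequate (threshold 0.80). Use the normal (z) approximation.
Power ≈ 0.70; the study is underpowered (power < 0.80)

Power calculation (paired t-test, normal approximation):
z_β = d · √n - z_α
z_β = 0.17 · √113 - 1.282
z_β = 0.17 · 10.630 - 1.282
z_β = 0.526

Power = Φ(z_β) = Φ(0.526) ≈ 0.700

Effect size d = 0.17 is very small by Cohen's convention (0.2/0.5/0.8).

Threshold: power ≥ 0.80 is conventionally adequate.
Power ≈ 0.70 → the study is underpowered (power < 0.80).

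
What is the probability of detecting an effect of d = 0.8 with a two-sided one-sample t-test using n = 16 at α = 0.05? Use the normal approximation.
Power ≈ 0.89

Power calculation (one-sample t-test, normal approximation):
z_β = d · √n - z_{α/2}
z_β = 0.8 · √16 - 1.960
z_β = 0.8 · 4.000 - 1.960
z_β = 1.240

Power = Φ(z_β) = Φ(1.240) ≈ 0.893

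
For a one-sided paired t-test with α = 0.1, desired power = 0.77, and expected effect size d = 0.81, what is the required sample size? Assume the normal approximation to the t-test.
n = 7 pairs

Sample size formula (paired t-test, normal approximation):
n = ((z_α + z_β) / d)²

z_α = 1.282 (for α = 0.1, one-sided)
z_β = 0.739 (for power = 0.77)
d = 0.81

n = ((1.282 + 0.739) / 0.81)²
n = (2.495)²
n ≈ 6.23
Round up to the next whole number: n = 7 pairs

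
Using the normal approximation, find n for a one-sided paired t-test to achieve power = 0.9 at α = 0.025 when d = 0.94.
n = 12 pairs

Sample size formula (paired t-test, normal approximation):
n = ((z_α + z_β) / d)²

z_α = 1.960 (for α = 0.025, one-sided)
z_β = 1.282 (for power = 0.9)
d = 0.94

n = ((1.960 + 1.282) / 0.94)²
n = (3.449)²
n ≈ 11.90
Round up to the next whole number: n = 12 pairs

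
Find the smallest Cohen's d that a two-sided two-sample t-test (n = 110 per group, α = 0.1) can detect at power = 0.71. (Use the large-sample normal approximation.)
d ≈ 0.30

Minimum detectable effect (two-sample t-test, normal approximation):
d = (z_{α/2} + z_β) / √(n/2)
d = (1.645 + 0.553) / √(110/2)
d = 2.198 / 7.416
d ≈ 0.30

By Cohen's convention (0.2 small / 0.5 medium / 0.8 large): small effect.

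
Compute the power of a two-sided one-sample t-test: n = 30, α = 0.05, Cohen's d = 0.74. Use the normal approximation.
Power ≈ 0.98

Power calculation (one-sample t-test, normal approximation):
z_β = d · √n - z_{α/2}
z_β = 0.74 · √30 - 1.960
z_β = 0.74 · 5.477 - 1.960
z_β = 2.093

Power = Φ(z_β) = Φ(2.093) ≈ 0.982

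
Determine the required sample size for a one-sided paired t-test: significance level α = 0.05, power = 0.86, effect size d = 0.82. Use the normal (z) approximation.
n = 12 pairs

Sample size formula (paired t-test, normal approximation):
n = ((z_α + z_β) / d)²

z_α = 1.645 (for α = 0.05, one-sided)
z_β = 1.080 (for power = 0.86)
d = 0.82

n = ((1.645 + 1.080) / 0.82)²
n = (3.323)²
n ≈ 11.04
Round up to the next whole number: n = 12 pairs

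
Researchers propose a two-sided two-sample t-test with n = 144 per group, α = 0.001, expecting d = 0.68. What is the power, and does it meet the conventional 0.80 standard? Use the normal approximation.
Power ≈ 0.99; the study is adequately powered (power ≥ 0.80)

Power calculation (two-sample t-test, normal approximation):
z_β = d · √(n/2) - z_{α/2}
z_β = 0.68 · √(144/2) - 3.291
z_β = 0.68 · 8.485 - 3.291
z_β = 2.479

Power = Φ(z_β) = Φ(2.479) ≈ 0.993

Effect size d = 0.68 is medium by Cohen's convention (0.2/0.5/0.8).

Threshold: power ≥ 0.80 is conventionally adequate.
Power ≈ 0.99 → the study is adequately powered (power ≥ 0.80).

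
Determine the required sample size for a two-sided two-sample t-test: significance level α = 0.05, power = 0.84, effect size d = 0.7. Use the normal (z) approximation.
n = 36 per group

Sample size formula (two-sample t-test, normal approximation):
n = 2 · ((z_{α/2} + z_β) / d)²

z_{α/2} = 1.960 (for α = 0.05, two-sided)
z_β = 0.994 (for power = 0.84)
d = 0.7

n = 2 · ((1.960 + 0.994) / 0.7)²
n = 2 · (4.220)²
n ≈ 35.62
Round up to the next whole number: n = 36 per group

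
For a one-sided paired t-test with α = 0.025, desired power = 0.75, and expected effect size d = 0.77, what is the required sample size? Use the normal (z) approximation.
n = 12 pairs

Sample size formula (paired t-test, normal approximation):
n = ((z_α + z_β) / d)²

z_α = 1.960 (for α = 0.025, one-sided)
z_β = 0.674 (for power = 0.75)
d = 0.77

n = ((1.960 + 0.674) / 0.77)²
n = (3.421)²
n ≈ 11.70
Round up to the next whole number: n = 12 pairs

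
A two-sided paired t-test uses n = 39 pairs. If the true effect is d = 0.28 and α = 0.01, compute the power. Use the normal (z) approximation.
Power ≈ 0.20

Power calculation (paired t-test, normal approximation):
z_β = d · √n - z_{α/2}
z_β = 0.28 · √39 - 2.576
z_β = 0.28 · 6.245 - 2.576
z_β = -0.827

Power = Φ(z_β) = Φ(-0.827) ≈ 0.204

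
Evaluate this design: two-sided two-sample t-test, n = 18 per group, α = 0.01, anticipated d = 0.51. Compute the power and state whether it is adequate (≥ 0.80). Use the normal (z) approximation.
Power ≈ 0.15; the study is underpowered (power < 0.80)

Power calculation (two-sample t-test, normal approximation):
z_β = d · √(n/2) - z_{α/2}
z_β = 0.51 · √(18/2) - 2.576
z_β = 0.51 · 3.000 - 2.576
z_β = -1.046

Power = Φ(z_β) = Φ(-1.046) ≈ 0.148

Effect size d = 0.51 is medium by Cohen's convention (0.2/0.5/0.8).

Threshold: power ≥ 0.80 is conventionally adequate.
Power ≈ 0.15 → the study is underpowered (power < 0.80).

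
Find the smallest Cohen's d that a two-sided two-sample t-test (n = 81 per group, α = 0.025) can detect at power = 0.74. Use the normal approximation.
d ≈ 0.45

Minimum detectable effect (two-sample t-test, normal approximation):
d = (z_{α/2} + z_β) / √(n/2)
d = (2.241 + 0.643) / √(81/2)
d = 2.885 / 6.364
d ≈ 0.45

By Cohen's convention (0.2 small / 0.5 medium / 0.8 large): small effect.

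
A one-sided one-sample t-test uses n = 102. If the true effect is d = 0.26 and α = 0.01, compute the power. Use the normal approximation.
Power ≈ 0.62

Power calculation (one-sample t-test, normal approximation):
z_β = d · √n - z_α
z_β = 0.26 · √102 - 2.326
z_β = 0.26 · 10.100 - 2.326
z_β = 0.300

Power = Φ(z_β) = Φ(0.300) ≈ 0.618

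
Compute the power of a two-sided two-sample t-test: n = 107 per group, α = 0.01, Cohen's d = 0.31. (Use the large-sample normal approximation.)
Power ≈ 0.38

Power calculation (two-sample t-test, normal approximation):
z_β = d · √(n/2) - z_{α/2}
z_β = 0.31 · √(107/2) - 2.576
z_β = 0.31 · 7.314 - 2.576
z_β = -0.308

Power = Φ(z_β) = Φ(-0.308) ≈ 0.379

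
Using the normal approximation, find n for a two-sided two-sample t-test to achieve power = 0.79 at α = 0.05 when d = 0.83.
n = 23 per group

Sample size formula (two-sample t-test, normal approximation):
n = 2 · ((z_{α/2} + z_β) / d)²

z_{α/2} = 1.960 (for α = 0.05, two-sided)
z_β = 0.806 (for power = 0.79)
d = 0.83

n = 2 · ((1.960 + 0.806) / 0.83)²
n = 2 · (3.333)²
n ≈ 22.22
Round up to the next whole number: n = 23 per group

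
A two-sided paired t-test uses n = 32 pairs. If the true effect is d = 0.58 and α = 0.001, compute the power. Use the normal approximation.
Power ≈ 0.50

Power calculation (paired t-test, normal approximation):
z_β = d · √n - z_{α/2}
z_β = 0.58 · √32 - 3.291
z_β = 0.58 · 5.657 - 3.291
z_β = -0.010

Power = Φ(z_β) = Φ(-0.010) ≈ 0.496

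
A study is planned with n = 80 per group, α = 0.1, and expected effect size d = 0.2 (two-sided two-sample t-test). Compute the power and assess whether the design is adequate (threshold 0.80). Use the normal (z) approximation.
Power ≈ 0.35; the study is underpowered (power < 0.80)

Power calculation (two-sample t-test, normal approximation):
z_β = d · √(n/2) - z_{α/2}
z_β = 0.2 · √(80/2) - 1.645
z_β = 0.2 · 6.325 - 1.645
z_β = -0.380

Power = Φ(z_β) = Φ(-0.380) ≈ 0.352

Effect size d = 0.2 is small by Cohen's convention (0.2/0.5/0.8).

Threshold: power ≥ 0.80 is conventionally adequate.
Power ≈ 0.35 → the study is underpowered (power < 0.80).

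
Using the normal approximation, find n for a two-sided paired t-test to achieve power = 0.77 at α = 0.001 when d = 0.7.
n = 34 pairs

Sample size formula (paired t-test, normal approximation):
n = ((z_{α/2} + z_β) / d)²

z_{α/2} = 3.291 (for α = 0.001, two-sided)
z_β = 0.739 (for power = 0.77)
d = 0.7

n = ((3.291 + 0.739) / 0.7)²
n = (5.757)²
n ≈ 33.14
Round up to the next whole number: n = 34 pairs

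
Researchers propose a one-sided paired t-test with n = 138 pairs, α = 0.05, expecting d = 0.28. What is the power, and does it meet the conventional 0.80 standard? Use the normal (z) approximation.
Power ≈ 0.95; the study is adequately powered (power ≥ 0.80)

Power calculation (paired t-test, normal approximation):
z_β = d · √n - z_α
z_β = 0.28 · √138 - 1.645
z_β = 0.28 · 11.747 - 1.645
z_β = 1.644

Power = Φ(z_β) = Φ(1.644) ≈ 0.950

Effect size d = 0.28 is small by Cohen's convention (0.2/0.5/0.8).

Threshold: power ≥ 0.80 is conventionally adequate.
Power ≈ 0.95 → the study is adequately powered (power ≥ 0.80).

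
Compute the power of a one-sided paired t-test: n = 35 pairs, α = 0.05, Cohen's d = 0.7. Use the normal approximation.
Power ≈ 0.99

Power calculation (paired t-test, normal approximation):
z_β = d · √n - z_α
z_β = 0.7 · √35 - 1.645
z_β = 0.7 · 5.916 - 1.645
z_β = 2.496

Power = Φ(z_β) = Φ(2.496) ≈ 0.994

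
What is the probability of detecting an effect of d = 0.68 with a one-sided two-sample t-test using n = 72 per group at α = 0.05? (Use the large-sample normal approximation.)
Power ≈ 0.99

Power calculation (two-sample t-test, normal approximation):
z_β = d · √(n/2) - z_α
z_β = 0.68 · √(72/2) - 1.645
z_β = 0.68 · 6.000 - 1.645
z_β = 2.435

Power = Φ(z_β) = Φ(2.435) ≈ 0.993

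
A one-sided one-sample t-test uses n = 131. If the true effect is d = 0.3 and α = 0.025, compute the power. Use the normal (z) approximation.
Power ≈ 0.93

Power calculation (one-sample t-test, normal approximation):
z_β = d · √n - z_α
z_β = 0.3 · √131 - 1.960
z_β = 0.3 · 11.446 - 1.960
z_β = 1.474

Power = Φ(z_β) = Φ(1.474) ≈ 0.930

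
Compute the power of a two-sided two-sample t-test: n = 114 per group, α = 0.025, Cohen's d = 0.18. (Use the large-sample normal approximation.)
Power ≈ 0.19

Power calculation (two-sample t-test, normal approximation):
z_β = d · √(n/2) - z_{α/2}
z_β = 0.18 · √(114/2) - 2.241
z_β = 0.18 · 7.550 - 2.241
z_β = -0.882

Power = Φ(z_β) = Φ(-0.882) ≈ 0.189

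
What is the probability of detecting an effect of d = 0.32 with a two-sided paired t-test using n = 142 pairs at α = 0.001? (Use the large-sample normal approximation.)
Power ≈ 0.70

Power calculation (paired t-test, normal approximation):
z_β = d · √n - z_{α/2}
z_β = 0.32 · √142 - 3.291
z_β = 0.32 · 11.916 - 3.291
z_β = 0.523

Power = Φ(z_β) = Φ(0.523) ≈ 0.699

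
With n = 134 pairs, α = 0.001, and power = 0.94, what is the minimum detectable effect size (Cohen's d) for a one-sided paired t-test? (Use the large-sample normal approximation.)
d ≈ 0.40

Minimum detectable effect (paired t-test, normal approximation):
d = (z_α + z_β) / √n
d = (3.090 + 1.555) / √134
d = 4.645 / 11.576
d ≈ 0.40

By Cohen's convention (0.2 small / 0.5 medium / 0.8 large): small effect.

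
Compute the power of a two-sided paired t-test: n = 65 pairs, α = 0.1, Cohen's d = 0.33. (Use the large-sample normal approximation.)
Power ≈ 0.85

Power calculation (paired t-test, normal approximation):
z_β = d · √n - z_{α/2}
z_β = 0.33 · √65 - 1.645
z_β = 0.33 · 8.062 - 1.645
z_β = 1.016

Power = Φ(z_β) = Φ(1.016) ≈ 0.845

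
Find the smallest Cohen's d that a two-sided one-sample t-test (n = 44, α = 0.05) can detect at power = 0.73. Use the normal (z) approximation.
d ≈ 0.39

Minimum detectable effect (one-sample t-test, normal approximation):
d = (z_{α/2} + z_β) / √n
d = (1.960 + 0.613) / √44
d = 2.573 / 6.633
d ≈ 0.39

By Cohen's convention (0.2 small / 0.5 medium / 0.8 large): small effect.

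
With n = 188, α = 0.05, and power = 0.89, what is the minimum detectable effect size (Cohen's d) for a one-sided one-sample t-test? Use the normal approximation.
d ≈ 0.21

Minimum detectable effect (one-sample t-test, normal approximation):
d = (z_α + z_β) / √n
d = (1.645 + 1.227) / √188
d = 2.871 / 13.711
d ≈ 0.21

By Cohen's convention (0.2 small / 0.5 medium / 0.8 large): small effect.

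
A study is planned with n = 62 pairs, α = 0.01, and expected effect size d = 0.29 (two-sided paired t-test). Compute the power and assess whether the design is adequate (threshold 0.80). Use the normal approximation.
Power ≈ 0.39; the study is underpowered (power < 0.80)

Power calculation (paired t-test, normal approximation):
z_β = d · √n - z_{α/2}
z_β = 0.29 · √62 - 2.576
z_β = 0.29 · 7.874 - 2.576
z_β = -0.292

Power = Φ(z_β) = Φ(-0.292) ≈ 0.385

Effect size d = 0.29 is small by Cohen's convention (0.2/0.5/0.8).

Threshold: power ≥ 0.80 is conventionally adequate.
Power ≈ 0.39 → the study is underpowered (power < 0.80).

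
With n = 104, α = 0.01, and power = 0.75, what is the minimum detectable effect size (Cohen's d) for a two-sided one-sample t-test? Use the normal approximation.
d ≈ 0.32

Minimum detectable effect (one-sample t-test, normal approximation):
d = (z_{α/2} + z_β) / √n
d = (2.576 + 0.674) / √104
d = 3.250 / 10.198
d ≈ 0.32

By Cohen's convention (0.2 small / 0.5 medium / 0.8 large): small effect.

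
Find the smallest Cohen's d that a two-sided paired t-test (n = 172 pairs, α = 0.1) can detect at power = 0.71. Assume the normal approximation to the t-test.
d ≈ 0.17

Minimum detectable effect (paired t-test, normal approximation):
d = (z_{α/2} + z_β) / √n
d = (1.645 + 0.553) / √172
d = 2.198 / 13.115
d ≈ 0.17

By Cohen's convention (0.2 small / 0.5 medium / 0.8 large): very small effect.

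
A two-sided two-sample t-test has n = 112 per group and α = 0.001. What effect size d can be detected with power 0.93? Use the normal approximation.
d ≈ 0.64

Minimum detectable effect (two-sample t-test, normal approximation):
d = (z_{α/2} + z_β) / √(n/2)
d = (3.291 + 1.476) / √(112/2)
d = 4.766 / 7.483
d ≈ 0.64

By Cohen's convention (0.2 small / 0.5 medium / 0.8 large): medium effect.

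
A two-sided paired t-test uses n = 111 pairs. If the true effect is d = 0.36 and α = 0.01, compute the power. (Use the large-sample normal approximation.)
Power ≈ 0.89

Power calculation (paired t-test, normal approximation):
z_β = d · √n - z_{α/2}
z_β = 0.36 · √111 - 2.576
z_β = 0.36 · 10.536 - 2.576
z_β = 1.217

Power = Φ(z_β) = Φ(1.217) ≈ 0.888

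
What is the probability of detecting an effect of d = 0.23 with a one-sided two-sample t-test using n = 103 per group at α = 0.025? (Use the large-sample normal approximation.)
Power ≈ 0.38

Power calculation (two-sample t-test, normal approximation):
z_β = d · √(n/2) - z_α
z_β = 0.23 · √(103/2) - 1.960
z_β = 0.23 · 7.176 - 1.960
z_β = -0.309

Power = Φ(z_β) = Φ(-0.309) ≈ 0.379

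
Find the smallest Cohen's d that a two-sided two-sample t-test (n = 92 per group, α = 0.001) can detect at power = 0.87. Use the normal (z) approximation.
d ≈ 0.65

Minimum detectable effect (two-sample t-test, normal approximation):
d = (z_{α/2} + z_β) / √(n/2)
d = (3.291 + 1.126) / √(92/2)
d = 4.417 / 6.782
d ≈ 0.65

By Cohen's convention (0.2 small / 0.5 medium / 0.8 large): medium effect.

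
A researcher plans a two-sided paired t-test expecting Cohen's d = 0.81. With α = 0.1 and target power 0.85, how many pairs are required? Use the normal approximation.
n = 11 pairs

Sample size formula (paired t-test, normal approximation):
n = ((z_{α/2} + z_β) / d)²

z_{α/2} = 1.645 (for α = 0.1, two-sided)
z_β = 1.036 (for power = 0.85)
d = 0.81

n = ((1.645 + 1.036) / 0.81)²
n = (3.310)²
n ≈ 10.96
Round up to the next whole number: n = 11 pairs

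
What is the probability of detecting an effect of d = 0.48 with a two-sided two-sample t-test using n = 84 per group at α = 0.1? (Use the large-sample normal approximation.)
Power ≈ 0.93

Power calculation (two-sample t-test, normal approximation):
z_β = d · √(n/2) - z_{α/2}
z_β = 0.48 · √(84/2) - 1.645
z_β = 0.48 · 6.481 - 1.645
z_β = 1.466

Power = Φ(z_β) = Φ(1.466) ≈ 0.929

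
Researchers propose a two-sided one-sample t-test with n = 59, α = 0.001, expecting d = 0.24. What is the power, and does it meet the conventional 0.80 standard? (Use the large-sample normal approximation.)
Power ≈ 0.07; the study is underpowered (power < 0.80)

Power calculation (one-sample t-test, normal approximation):
z_β = d · √n - z_{α/2}
z_β = 0.24 · √59 - 3.291
z_β = 0.24 · 7.681 - 3.291
z_β = -1.447

Power = Φ(z_β) = Φ(-1.447) ≈ 0.074

Effect size d = 0.24 is small by Cohen's convention (0.2/0.5/0.8).

Threshold: power ≥ 0.80 is conventionally adequate.
Power ≈ 0.07 → the study is underpowered (power < 0.80).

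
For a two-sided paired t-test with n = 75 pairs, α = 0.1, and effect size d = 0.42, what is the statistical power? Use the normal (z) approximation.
Power ≈ 0.98

Power calculation (paired t-test, normal approximation):
z_β = d · √n - z_{α/2}
z_β = 0.42 · √75 - 1.645
z_β = 0.42 · 8.660 - 1.645
z_β = 1.992

Power = Φ(z_β) = Φ(1.992) ≈ 0.977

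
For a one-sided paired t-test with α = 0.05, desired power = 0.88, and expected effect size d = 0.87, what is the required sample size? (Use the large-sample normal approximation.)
n = 11 pairs

Sample size formula (paired t-test, normal approximation):
n = ((z_α + z_β) / d)²

z_α = 1.645 (for α = 0.05, one-sided)
z_β = 1.175 (for power = 0.88)
d = 0.87

n = ((1.645 + 1.175) / 0.87)²
n = (3.241)²
n ≈ 10.50
Round up to the next whole number: n = 11 pairs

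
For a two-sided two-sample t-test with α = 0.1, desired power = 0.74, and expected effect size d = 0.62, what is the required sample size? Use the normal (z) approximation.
n = 28 per group

Sample size formula (two-sample t-test, normal approximation):
n = 2 · ((z_{α/2} + z_β) / d)²

z_{α/2} = 1.645 (for α = 0.1, two-sided)
z_β = 0.643 (for power = 0.74)
d = 0.62

n = 2 · ((1.645 + 0.643) / 0.62)²
n = 2 · (3.690)²
n ≈ 27.23
Round up to the next whole number: n = 28 per group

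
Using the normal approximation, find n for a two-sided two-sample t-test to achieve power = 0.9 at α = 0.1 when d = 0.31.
n = 179 per group

Sample size formula (two-sample t-test, normal approximation):
n = 2 · ((z_{α/2} + z_β) / d)²

z_{α/2} = 1.645 (for α = 0.1, two-sided)
z_β = 1.282 (for power = 0.9)
d = 0.31

n = 2 · ((1.645 + 1.282) / 0.31)²
n = 2 · (9.442)²
n ≈ 178.30
Round up to the next whole number: n = 179 per group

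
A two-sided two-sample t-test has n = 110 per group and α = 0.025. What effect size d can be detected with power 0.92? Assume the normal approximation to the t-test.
d ≈ 0.49

Minimum detectable effect (two-sample t-test, normal approximation):
d = (z_{α/2} + z_β) / √(n/2)
d = (2.241 + 1.405) / √(110/2)
d = 3.646 / 7.416
d ≈ 0.49

By Cohen's convention (0.2 small / 0.5 medium / 0.8 large): small effect.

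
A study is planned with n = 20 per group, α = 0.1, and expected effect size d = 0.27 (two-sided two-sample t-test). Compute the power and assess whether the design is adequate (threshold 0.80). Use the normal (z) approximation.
Power ≈ 0.21; the study is underpowered (power < 0.80)

Power calculation (two-sample t-test, normal approximation):
z_β = d · √(n/2) - z_{α/2}
z_β = 0.27 · √(20/2) - 1.645
z_β = 0.27 · 3.162 - 1.645
z_β = -0.791

Power = Φ(z_β) = Φ(-0.791) ≈ 0.214

Effect size d = 0.27 is small by Cohen's convention (0.2/0.5/0.8).

Threshold: power ≥ 0.80 is conventionally adequate.
Power ≈ 0.21 → the study is underpowered (power < 0.80).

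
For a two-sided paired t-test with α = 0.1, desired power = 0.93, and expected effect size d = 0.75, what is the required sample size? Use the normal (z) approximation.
n = 18 pairs

Sample size formula (paired t-test, normal approximation):
n = ((z_{α/2} + z_β) / d)²

z_{α/2} = 1.645 (for α = 0.1, two-sided)
z_β = 1.476 (for power = 0.93)
d = 0.75

n = ((1.645 + 1.476) / 0.75)²
n = (4.161)²
n ≈ 17.31
Round up to the next whole number: n = 18 pairs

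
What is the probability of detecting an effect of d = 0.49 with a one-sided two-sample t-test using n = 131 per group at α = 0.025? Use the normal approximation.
Power ≈ 0.98

Power calculation (two-sample t-test, normal approximation):
z_β = d · √(n/2) - z_α
z_β = 0.49 · √(131/2) - 1.960
z_β = 0.49 · 8.093 - 1.960
z_β = 2.006

Power = Φ(z_β) = Φ(2.006) ≈ 0.978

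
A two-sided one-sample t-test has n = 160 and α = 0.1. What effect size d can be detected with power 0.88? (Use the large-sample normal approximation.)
d ≈ 0.22

Minimum detectable effect (one-sample t-test, normal approximation):
d = (z_{α/2} + z_β) / √n
d = (1.645 + 1.175) / √160
d = 2.820 / 12.649
d ≈ 0.22

By Cohen's convention (0.2 small / 0.5 medium / 0.8 large): small effect.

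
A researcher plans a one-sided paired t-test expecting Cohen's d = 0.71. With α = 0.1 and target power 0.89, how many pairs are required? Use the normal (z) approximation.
n = 13 pairs

Sample size formula (paired t-test, normal approximation):
n = ((z_α + z_β) / d)²

z_α = 1.282 (for α = 0.1, one-sided)
z_β = 1.227 (for power = 0.89)
d = 0.71

n = ((1.282 + 1.227) / 0.71)²
n = (3.534)²
n ≈ 12.49
Round up to the next whole number: n = 13 pairs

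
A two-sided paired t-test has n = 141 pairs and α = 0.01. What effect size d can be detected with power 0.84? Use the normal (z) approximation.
d ≈ 0.30

Minimum detectable effect (paired t-test, normal approximation):
d = (z_{α/2} + z_β) / √n
d = (2.576 + 0.994) / √141
d = 3.570 / 11.874
d ≈ 0.30

By Cohen's convention (0.2 small / 0.5 medium / 0.8 large): small effect.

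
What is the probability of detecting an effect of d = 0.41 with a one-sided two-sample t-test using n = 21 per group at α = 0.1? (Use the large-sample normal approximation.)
Power ≈ 0.52

Power calculation (two-sample t-test, normal approximation):
z_β = d · √(n/2) - z_α
z_β = 0.41 · √(21/2) - 1.282
z_β = 0.41 · 3.240 - 1.282
z_β = 0.047

Power = Φ(z_β) = Φ(0.047) ≈ 0.519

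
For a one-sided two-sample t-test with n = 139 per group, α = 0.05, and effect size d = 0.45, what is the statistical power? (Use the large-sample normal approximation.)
Power ≈ 0.98

Power calculation (two-sample t-test, normal approximation):
z_β = d · √(n/2) - z_α
z_β = 0.45 · √(139/2) - 1.645
z_β = 0.45 · 8.337 - 1.645
z_β = 2.107

Power = Φ(z_β) = Φ(2.107) ≈ 0.982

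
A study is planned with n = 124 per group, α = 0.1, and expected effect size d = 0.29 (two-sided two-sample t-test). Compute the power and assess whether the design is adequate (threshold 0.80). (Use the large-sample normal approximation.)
Power ≈ 0.74; the study is underpowered (power < 0.80)

Power calculation (two-sample t-test, normal approximation):
z_β = d · √(n/2) - z_{α/2}
z_β = 0.29 · √(124/2) - 1.645
z_β = 0.29 · 7.874 - 1.645
z_β = 0.639

Power = Φ(z_β) = Φ(0.639) ≈ 0.738

Effect size d = 0.29 is small by Cohen's convention (0.2/0.5/0.8).

Threshold: power ≥ 0.80 is conventionally adequate.
Power ≈ 0.74 → the study is underpowered (power < 0.80).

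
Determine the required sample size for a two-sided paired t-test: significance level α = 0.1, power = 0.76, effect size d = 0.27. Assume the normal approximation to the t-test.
n = 76 pairs

Sample size formula (paired t-test, normal approximation):
n = ((z_{α/2} + z_β) / d)²

z_{α/2} = 1.645 (for α = 0.1, two-sided)
z_β = 0.706 (for power = 0.76)
d = 0.27

n = ((1.645 + 0.706) / 0.27)²
n = (8.707)²
n ≈ 75.81
Round up to the next whole number: n = 76 pairs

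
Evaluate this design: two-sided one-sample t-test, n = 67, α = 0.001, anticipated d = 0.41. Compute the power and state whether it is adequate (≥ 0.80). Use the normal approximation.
Power ≈ 0.53; the study is underpowered (power < 0.80)

Power calculation (one-sample t-test, normal approximation):
z_β = d · √n - z_{α/2}
z_β = 0.41 · √67 - 3.291
z_β = 0.41 · 8.185 - 3.291
z_β = 0.065

Power = Φ(z_β) = Φ(0.065) ≈ 0.526

Effect size d = 0.41 is small by Cohen's convention (0.2/0.5/0.8).

Threshold: power ≥ 0.80 is conventionally adequate.
Power ≈ 0.53 → the study is underpowered (power < 0.80).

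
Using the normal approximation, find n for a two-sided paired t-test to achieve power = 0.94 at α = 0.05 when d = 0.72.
n = 24 pairs

Sample size formula (paired t-test, normal approximation):
n = ((z_{α/2} + z_β) / d)²

z_{α/2} = 1.960 (for α = 0.05, two-sided)
z_β = 1.555 (for power = 0.94)
d = 0.72

n = ((1.960 + 1.555) / 0.72)²
n = (4.882)²
n ≈ 23.83
Round up to the next whole number: n = 24 pairs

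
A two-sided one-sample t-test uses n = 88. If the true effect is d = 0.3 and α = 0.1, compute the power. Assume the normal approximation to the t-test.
Power ≈ 0.88

Power calculation (one-sample t-test, normal approximation):
z_β = d · √n - z_{α/2}
z_β = 0.3 · √88 - 1.645
z_β = 0.3 · 9.381 - 1.645
z_β = 1.169

Power = Φ(z_β) = Φ(1.169) ≈ 0.879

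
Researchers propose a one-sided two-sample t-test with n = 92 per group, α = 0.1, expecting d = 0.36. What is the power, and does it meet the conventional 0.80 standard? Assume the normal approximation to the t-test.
Power ≈ 0.88; the study is adequately powered (power ≥ 0.80)

Power calculation (two-sample t-test, normal approximation):
z_β = d · √(n/2) - z_α
z_β = 0.36 · √(92/2) - 1.282
z_β = 0.36 · 6.782 - 1.282
z_β = 1.160

Power = Φ(z_β) = Φ(1.160) ≈ 0.877

Effect size d = 0.36 is small by Cohen's convention (0.2/0.5/0.8).

Threshold: power ≥ 0.80 is conventionally adequate.
Power ≈ 0.88 → the study is adequately powered (power ≥ 0.80).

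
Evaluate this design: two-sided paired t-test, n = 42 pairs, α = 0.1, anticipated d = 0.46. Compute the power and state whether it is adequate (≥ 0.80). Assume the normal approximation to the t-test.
Power ≈ 0.91; the study is adequately powered (power ≥ 0.80)

Power calculation (paired t-test, normal approximation):
z_β = d · √n - z_{α/2}
z_β = 0.46 · √42 - 1.645
z_β = 0.46 · 6.481 - 1.645
z_β = 1.336

Power = Φ(z_β) = Φ(1.336) ≈ 0.909

Effect size d = 0.46 is small by Cohen's convention (0.2/0.5/0.8).

Threshold: power ≥ 0.80 is conventionally adequate.
Power ≈ 0.91 → the study is adequately powered (power ≥ 0.80).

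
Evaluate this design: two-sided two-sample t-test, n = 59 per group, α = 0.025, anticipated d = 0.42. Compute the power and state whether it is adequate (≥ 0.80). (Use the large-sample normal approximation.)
Power ≈ 0.52; the study is underpowered (power < 0.80)

Power calculation (two-sample t-test, normal approximation):
z_β = d · √(n/2) - z_{α/2}
z_β = 0.42 · √(59/2) - 2.241
z_β = 0.42 · 5.431 - 2.241
z_β = 0.040

Power = Φ(z_β) = Φ(0.040) ≈ 0.516

Effect size d = 0.42 is small by Cohen's convention (0.2/0.5/0.8).

Threshold: power ≥ 0.80 is conventionally adequate.
Power ≈ 0.52 → the study is underpowered (power < 0.80).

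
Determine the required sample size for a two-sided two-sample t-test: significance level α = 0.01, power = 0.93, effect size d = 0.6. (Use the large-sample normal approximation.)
n = 92 per group

Sample size formula (two-sample t-test, normal approximation):
n = 2 · ((z_{α/2} + z_β) / d)²

z_{α/2} = 2.576 (for α = 0.01, two-sided)
z_β = 1.476 (for power = 0.93)
d = 0.6

n = 2 · ((2.576 + 1.476) / 0.6)²
n = 2 · (6.753)²
n ≈ 91.21
Round up to the next whole number: n = 92 per group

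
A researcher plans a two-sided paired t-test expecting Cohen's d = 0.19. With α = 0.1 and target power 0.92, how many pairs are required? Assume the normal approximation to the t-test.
n = 258 pairs

Sample size formula (paired t-test, normal approximation):
n = ((z_{α/2} + z_β) / d)²

z_{α/2} = 1.645 (for α = 0.1, two-sided)
z_β = 1.405 (for power = 0.92)
d = 0.19

n = ((1.645 + 1.405) / 0.19)²
n = (16.053)²
n ≈ 257.70
Round up to the next whole number: n = 258 pairs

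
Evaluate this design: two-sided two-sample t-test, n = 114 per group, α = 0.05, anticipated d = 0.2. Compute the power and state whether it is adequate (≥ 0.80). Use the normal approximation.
Power ≈ 0.33; the study is underpowered (power < 0.80)

Power calculation (two-sample t-test, normal approximation):
z_β = d · √(n/2) - z_{α/2}
z_β = 0.2 · √(114/2) - 1.960
z_β = 0.2 · 7.550 - 1.960
z_β = -0.450

Power = Φ(z_β) = Φ(-0.450) ≈ 0.326

Effect size d = 0.2 is small by Cohen's convention (0.2/0.5/0.8).

Threshold: power ≥ 0.80 is conventionally adequate.
Power ≈ 0.33 → the study is underpowered (power < 0.80).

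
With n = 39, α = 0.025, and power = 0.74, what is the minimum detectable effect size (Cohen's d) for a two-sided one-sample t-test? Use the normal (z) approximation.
d ≈ 0.46

Minimum detectable effect (one-sample t-test, normal approximation):
d = (z_{α/2} + z_β) / √n
d = (2.241 + 0.643) / √39
d = 2.885 / 6.245
d ≈ 0.46

By Cohen's convention (0.2 small / 0.5 medium / 0.8 large): small effect.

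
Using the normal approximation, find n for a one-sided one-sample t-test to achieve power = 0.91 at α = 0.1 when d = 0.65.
n = 17

Sample size formula (one-sample t-test, normal approximation):
n = ((z_α + z_β) / d)²

z_α = 1.282 (for α = 0.1, one-sided)
z_β = 1.341 (for power = 0.91)
d = 0.65

n = ((1.282 + 1.341) / 0.65)²
n = (4.035)²
n ≈ 16.28
Round up to the next whole number: n = 17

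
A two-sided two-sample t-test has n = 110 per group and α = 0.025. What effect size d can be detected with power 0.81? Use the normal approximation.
d ≈ 0.42

Minimum detectable effect (two-sample t-test, normal approximation):
d = (z_{α/2} + z_β) / √(n/2)
d = (2.241 + 0.878) / √(110/2)
d = 3.119 / 7.416
d ≈ 0.42

By Cohen's convention (0.2 small / 0.5 medium / 0.8 large): small effect.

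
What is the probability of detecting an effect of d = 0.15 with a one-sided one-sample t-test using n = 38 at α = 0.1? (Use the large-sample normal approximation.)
Power ≈ 0.36

Power calculation (one-sample t-test, normal approximation):
z_β = d · √n - z_α
z_β = 0.15 · √38 - 1.282
z_β = 0.15 · 6.164 - 1.282
z_β = -0.357

Power = Φ(z_β) = Φ(-0.357) ≈ 0.361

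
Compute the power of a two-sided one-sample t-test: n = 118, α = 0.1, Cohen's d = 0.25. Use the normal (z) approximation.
Power ≈ 0.86

Power calculation (one-sample t-test, normal approximation):
z_β = d · √n - z_{α/2}
z_β = 0.25 · √118 - 1.645
z_β = 0.25 · 10.863 - 1.645
z_β = 1.071

Power = Φ(z_β) = Φ(1.071) ≈ 0.858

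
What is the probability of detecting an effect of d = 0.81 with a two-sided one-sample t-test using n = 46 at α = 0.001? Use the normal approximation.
Power ≈ 0.99

Power calculation (one-sample t-test, normal approximation):
z_β = d · √n - z_{α/2}
z_β = 0.81 · √46 - 3.291
z_β = 0.81 · 6.782 - 3.291
z_β = 2.203

Power = Φ(z_β) = Φ(2.203) ≈ 0.986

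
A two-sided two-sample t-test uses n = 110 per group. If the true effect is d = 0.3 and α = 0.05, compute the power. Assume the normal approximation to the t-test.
Power ≈ 0.60

Power calculation (two-sample t-test, normal approximation):
z_β = d · √(n/2) - z_{α/2}
z_β = 0.3 · √(110/2) - 1.960
z_β = 0.3 · 7.416 - 1.960
z_β = 0.265

Power = Φ(z_β) = Φ(0.265) ≈ 0.604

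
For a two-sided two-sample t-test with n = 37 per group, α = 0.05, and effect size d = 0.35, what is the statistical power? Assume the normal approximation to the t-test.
Power ≈ 0.32

Power calculation (two-sample t-test, normal approximation):
z_β = d · √(n/2) - z_{α/2}
z_β = 0.35 · √(37/2) - 1.960
z_β = 0.35 · 4.301 - 1.960
z_β = -0.455

Power = Φ(z_β) = Φ(-0.455) ≈ 0.325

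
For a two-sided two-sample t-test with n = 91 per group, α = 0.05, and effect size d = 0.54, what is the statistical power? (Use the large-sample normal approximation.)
Power ≈ 0.95

Power calculation (two-sample t-test, normal approximation):
z_β = d · √(n/2) - z_{α/2}
z_β = 0.54 · √(91/2) - 1.960
z_β = 0.54 · 6.745 - 1.960
z_β = 1.683

Power = Φ(z_β) = Φ(1.683) ≈ 0.954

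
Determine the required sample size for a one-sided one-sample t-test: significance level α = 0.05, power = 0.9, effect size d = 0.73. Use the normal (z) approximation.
n = 17

Sample size formula (one-sample t-test, normal approximation):
n = ((z_α + z_β) / d)²

z_α = 1.645 (for α = 0.05, one-sided)
z_β = 1.282 (for power = 0.9)
d = 0.73

n = ((1.645 + 1.282) / 0.73)²
n = (4.010)²
n ≈ 16.08
Round up to the next whole number: n = 17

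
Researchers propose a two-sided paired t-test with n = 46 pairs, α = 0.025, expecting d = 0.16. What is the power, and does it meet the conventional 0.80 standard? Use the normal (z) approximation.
Power ≈ 0.12; the study is underpowered (power < 0.80)

Power calculation (paired t-test, normal approximation):
z_β = d · √n - z_{α/2}
z_β = 0.16 · √46 - 2.241
z_β = 0.16 · 6.782 - 2.241
z_β = -1.156

Power = Φ(z_β) = Φ(-1.156) ≈ 0.124

Effect size d = 0.16 is very small by Cohen's convention (0.2/0.5/0.8).

Threshold: power ≥ 0.80 is conventionally adequate.
Power ≈ 0.12 → the study is underpowered (power < 0.80).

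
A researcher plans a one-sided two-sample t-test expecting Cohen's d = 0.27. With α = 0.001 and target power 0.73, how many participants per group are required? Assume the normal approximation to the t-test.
n = 377 per group

Sample size formula (two-sample t-test, normal approximation):
n = 2 · ((z_α + z_β) / d)²

z_α = 3.090 (for α = 0.001, one-sided)
z_β = 0.613 (for power = 0.73)
d = 0.27

n = 2 · ((3.090 + 0.613) / 0.27)²
n = 2 · (13.715)²
n ≈ 376.20
Round up to the next whole number: n = 377 per group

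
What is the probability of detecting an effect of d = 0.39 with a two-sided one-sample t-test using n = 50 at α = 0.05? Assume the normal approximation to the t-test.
Power ≈ 0.79

Power calculation (one-sample t-test, normal approximation):
z_β = d · √n - z_{α/2}
z_β = 0.39 · √50 - 1.960
z_β = 0.39 · 7.071 - 1.960
z_β = 0.798

Power = Φ(z_β) = Φ(0.798) ≈ 0.787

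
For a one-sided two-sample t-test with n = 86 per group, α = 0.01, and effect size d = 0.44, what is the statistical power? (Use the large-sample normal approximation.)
Power ≈ 0.71

Power calculation (two-sample t-test, normal approximation):
z_β = d · √(n/2) - z_α
z_β = 0.44 · √(86/2) - 2.326
z_β = 0.44 · 6.557 - 2.326
z_β = 0.559

Power = Φ(z_β) = Φ(0.559) ≈ 0.712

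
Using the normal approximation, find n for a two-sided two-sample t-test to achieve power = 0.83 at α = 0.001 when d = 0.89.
n = 46 per group

Sample size formula (two-sample t-test, normal approximation):
n = 2 · ((z_{α/2} + z_β) / d)²

z_{α/2} = 3.291 (for α = 0.001, two-sided)
z_β = 0.954 (for power = 0.83)
d = 0.89

n = 2 · ((3.291 + 0.954) / 0.89)²
n = 2 · (4.770)²
n ≈ 45.51
Round up to the next whole number: n = 46 per group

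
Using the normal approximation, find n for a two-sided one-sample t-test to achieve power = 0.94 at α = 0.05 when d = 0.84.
n = 18

Sample size formula (one-sample t-test, normal approximation):
n = ((z_{α/2} + z_β) / d)²

z_{α/2} = 1.960 (for α = 0.05, two-sided)
z_β = 1.555 (for power = 0.94)
d = 0.84

n = ((1.960 + 1.555) / 0.84)²
n = (4.185)²
n ≈ 17.51
Round up to the next whole number: n = 18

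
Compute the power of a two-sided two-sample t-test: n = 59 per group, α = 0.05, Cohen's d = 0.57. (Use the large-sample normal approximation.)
Power ≈ 0.87

Power calculation (two-sample t-test, normal approximation):
z_β = d · √(n/2) - z_{α/2}
z_β = 0.57 · √(59/2) - 1.960
z_β = 0.57 · 5.431 - 1.960
z_β = 1.136

Power = Φ(z_β) = Φ(1.136) ≈ 0.872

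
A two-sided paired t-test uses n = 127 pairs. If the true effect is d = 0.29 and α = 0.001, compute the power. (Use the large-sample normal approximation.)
Power ≈ 0.49

Power calculation (paired t-test, normal approximation):
z_β = d · √n - z_{α/2}
z_β = 0.29 · √127 - 3.291
z_β = 0.29 · 11.269 - 3.291
z_β = -0.022

Power = Φ(z_β) = Φ(-0.022) ≈ 0.491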